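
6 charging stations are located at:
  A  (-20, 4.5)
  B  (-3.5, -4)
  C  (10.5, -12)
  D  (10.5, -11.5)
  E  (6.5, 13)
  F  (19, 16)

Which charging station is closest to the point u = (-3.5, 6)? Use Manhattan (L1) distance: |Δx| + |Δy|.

d(u,A) = |-3.5−(-20)| + |6−4.5| = 16.5 + 1.5 = 18
d(u,B) = |-3.5−(-3.5)| + |6−(-4)| = 0 + 10 = 10
d(u,C) = |-3.5−10.5| + |6−(-12)| = 14 + 18 = 32
d(u,D) = |-3.5−10.5| + |6−(-11.5)| = 14 + 17.5 = 31.5
d(u,E) = |-3.5−6.5| + |6−13| = 10 + 7 = 17
d(u,F) = |-3.5−19| + |6−16| = 22.5 + 10 = 32.5
The smallest is to B, so u lies in the Voronoi region of B.

B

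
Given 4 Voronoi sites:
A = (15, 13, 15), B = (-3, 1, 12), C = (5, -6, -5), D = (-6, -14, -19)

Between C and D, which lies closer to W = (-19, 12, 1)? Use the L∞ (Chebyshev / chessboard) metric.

C

d(W,C) = max(24, 18, 6) = 24
d(W,D) = max(13, 26, 20) = 26
24 < 26, so C is closer.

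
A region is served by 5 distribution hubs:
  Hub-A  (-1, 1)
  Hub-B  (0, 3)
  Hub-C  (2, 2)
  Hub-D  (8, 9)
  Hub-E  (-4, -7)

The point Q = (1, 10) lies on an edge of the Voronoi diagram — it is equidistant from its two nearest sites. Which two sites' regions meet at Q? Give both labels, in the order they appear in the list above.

Squared distances from Q to each site:
d²(Q, Hub-A) = (1−(-1))² + (10−1)² = 4 + 81 = 85
d²(Q, Hub-B) = (1−0)² + (10−3)² = 1 + 49 = 50
d²(Q, Hub-C) = (1−2)² + (10−2)² = 1 + 64 = 65
d²(Q, Hub-D) = (1−8)² + (10−9)² = 49 + 1 = 50
d²(Q, Hub-E) = (1−(-4))² + (10−(-7))² = 25 + 289 = 314
Q is equidistant from Hub-B and Hub-D (both at squared distance 50), and every other site is strictly farther — so Q lies on the Hub-B–Hub-D Voronoi edge.

Hub-B and Hub-D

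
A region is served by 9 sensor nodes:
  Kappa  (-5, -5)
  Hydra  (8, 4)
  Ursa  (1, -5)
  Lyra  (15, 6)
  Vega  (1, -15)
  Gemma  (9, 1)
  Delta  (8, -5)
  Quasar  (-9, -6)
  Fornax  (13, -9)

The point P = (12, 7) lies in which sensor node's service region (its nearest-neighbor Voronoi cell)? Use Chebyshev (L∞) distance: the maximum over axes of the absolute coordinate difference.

d(P, Kappa) = max(17, 12) = 17
d(P, Hydra) = max(4, 3) = 4
d(P, Ursa) = max(11, 12) = 12
d(P, Lyra) = max(3, 1) = 3
d(P, Vega) = max(11, 22) = 22
d(P, Gemma) = max(3, 6) = 6
d(P, Delta) = max(4, 12) = 12
d(P, Quasar) = max(21, 13) = 21
d(P, Fornax) = max(1, 16) = 16
Lyra is nearest.

Lyra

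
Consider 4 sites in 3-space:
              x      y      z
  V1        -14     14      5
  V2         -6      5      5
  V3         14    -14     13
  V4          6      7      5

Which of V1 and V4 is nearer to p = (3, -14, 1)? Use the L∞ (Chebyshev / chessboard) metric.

V4

d(p,V1) = max(17, 28, 4) = 28
d(p,V4) = max(3, 21, 4) = 21
28 > 21, so V4 is closer.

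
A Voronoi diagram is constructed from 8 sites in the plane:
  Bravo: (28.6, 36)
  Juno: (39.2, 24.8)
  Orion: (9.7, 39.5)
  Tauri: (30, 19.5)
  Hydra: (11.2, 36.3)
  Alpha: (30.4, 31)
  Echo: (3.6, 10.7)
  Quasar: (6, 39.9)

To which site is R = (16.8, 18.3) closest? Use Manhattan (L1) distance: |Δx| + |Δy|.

Tauri

d(R, Bravo) = |16.8−28.6| + |18.3−36| = 11.8 + 17.7 = 29.5
d(R, Juno) = |16.8−39.2| + |18.3−24.8| = 22.4 + 6.5 = 28.9
d(R, Orion) = |16.8−9.7| + |18.3−39.5| = 7.1 + 21.2 = 28.3
d(R, Tauri) = |16.8−30| + |18.3−19.5| = 13.2 + 1.2 = 14.4
d(R, Hydra) = |16.8−11.2| + |18.3−36.3| = 5.6 + 18 = 23.6
d(R, Alpha) = |16.8−30.4| + |18.3−31| = 13.6 + 12.7 = 26.3
d(R, Echo) = |16.8−3.6| + |18.3−10.7| = 13.2 + 7.6 = 20.8
d(R, Quasar) = |16.8−6| + |18.3−39.9| = 10.8 + 21.6 = 32.4
Tauri is nearest.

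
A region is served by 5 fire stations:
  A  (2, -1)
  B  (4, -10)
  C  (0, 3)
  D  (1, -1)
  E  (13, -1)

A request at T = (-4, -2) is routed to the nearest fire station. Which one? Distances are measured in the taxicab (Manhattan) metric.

D

d(T,A) = |-4−2| + |-2−(-1)| = 6 + 1 = 7
d(T,B) = |-4−4| + |-2−(-10)| = 8 + 8 = 16
d(T,C) = |-4−0| + |-2−3| = 4 + 5 = 9
d(T,D) = |-4−1| + |-2−(-1)| = 5 + 1 = 6
d(T,E) = |-4−13| + |-2−(-1)| = 17 + 1 = 18
D is nearest.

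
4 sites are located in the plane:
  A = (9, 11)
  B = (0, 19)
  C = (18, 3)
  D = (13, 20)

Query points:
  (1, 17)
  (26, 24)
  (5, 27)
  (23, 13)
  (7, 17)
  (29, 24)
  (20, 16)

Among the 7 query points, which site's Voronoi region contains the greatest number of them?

(1, 17) — d² to each: A:100, B:5, C:485, D:153 → nearest is B
(26, 24) — d² to each: A:458, B:701, C:505, D:185 → nearest is D
(5, 27) — d² to each: A:272, B:89, C:745, D:113 → nearest is B
(23, 13) — d² to each: A:200, B:565, C:125, D:149 → nearest is C
(7, 17) — d² to each: A:40, B:53, C:317, D:45 → nearest is A
(29, 24) — d² to each: A:569, B:866, C:562, D:272 → nearest is D
(20, 16) — d² to each: A:146, B:409, C:173, D:65 → nearest is D
Tally — A:1, B:2, C:1, D:3. D captures the most (3).

D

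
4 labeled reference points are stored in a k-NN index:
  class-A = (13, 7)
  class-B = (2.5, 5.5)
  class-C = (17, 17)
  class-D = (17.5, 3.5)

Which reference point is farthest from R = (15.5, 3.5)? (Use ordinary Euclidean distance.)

Squared Euclidean distances:
d²(R, class-A) = (15.5−13)² + (3.5−7)² = 6.25 + 12.25 = 18.5
d²(R, class-B) = (15.5−2.5)² + (3.5−5.5)² = 169 + 4 = 173
d²(R, class-C) = (15.5−17)² + (3.5−17)² = 2.25 + 182.25 = 184.5
d²(R, class-D) = (15.5−17.5)² + (3.5−3.5)² = 4 + 0 = 4
The largest is to class-C.

class-C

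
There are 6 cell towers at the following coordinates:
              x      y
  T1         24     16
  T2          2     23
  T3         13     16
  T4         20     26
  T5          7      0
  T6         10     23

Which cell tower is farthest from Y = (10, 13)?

T4

Since √ is increasing, it suffices to compare squared distances:
|YT1|² = (10−24)² + (13−16)² = 196 + 9 = 205
|YT2|² = (10−2)² + (13−23)² = 64 + 100 = 164
|YT3|² = (10−13)² + (13−16)² = 9 + 9 = 18
|YT4|² = (10−20)² + (13−26)² = 100 + 169 = 269
|YT5|² = (10−7)² + (13−0)² = 9 + 169 = 178
|YT6|² = (10−10)² + (13−23)² = 0 + 100 = 100
The largest is to T4.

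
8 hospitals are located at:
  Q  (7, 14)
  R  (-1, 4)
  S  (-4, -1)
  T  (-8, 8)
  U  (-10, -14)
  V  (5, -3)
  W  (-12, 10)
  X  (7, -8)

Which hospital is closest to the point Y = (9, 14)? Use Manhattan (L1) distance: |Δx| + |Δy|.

d(Y,Q) = 2 + 0 = 2
d(Y,R) = 10 + 10 = 20
d(Y,S) = 13 + 15 = 28
d(Y,T) = 17 + 6 = 23
d(Y,U) = 19 + 28 = 47
d(Y,V) = 4 + 17 = 21
d(Y,W) = 21 + 4 = 25
d(Y,X) = 2 + 22 = 24
The smallest is to Q, so Y lies in the Voronoi region of Q.

Q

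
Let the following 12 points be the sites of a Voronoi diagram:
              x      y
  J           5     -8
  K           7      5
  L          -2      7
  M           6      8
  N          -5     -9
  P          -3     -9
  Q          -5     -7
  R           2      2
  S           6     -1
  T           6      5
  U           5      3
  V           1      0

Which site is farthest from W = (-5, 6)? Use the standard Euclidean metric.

Since √ is increasing, it suffices to compare squared distances:
|WJ|² = 100 + 196 = 296
|WK|² = 144 + 1 = 145
|WL|² = 9 + 1 = 10
|WM|² = 121 + 4 = 125
|WN|² = 0 + 225 = 225
|WP|² = 4 + 225 = 229
|WQ|² = 0 + 169 = 169
|WR|² = 49 + 16 = 65
|WS|² = 121 + 49 = 170
|WT|² = 121 + 1 = 122
|WU|² = 100 + 9 = 109
|WV|² = 36 + 36 = 72
The largest is to J.

J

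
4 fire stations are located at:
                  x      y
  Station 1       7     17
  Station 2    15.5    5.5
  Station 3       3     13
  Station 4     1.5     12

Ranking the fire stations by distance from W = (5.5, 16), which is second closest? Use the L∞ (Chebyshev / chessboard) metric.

Station 3

d(W, Station 1) = max(1.5, 1) = 1.5
d(W, Station 2) = max(10, 10.5) = 10.5
d(W, Station 3) = max(2.5, 3) = 3
d(W, Station 4) = max(4, 4) = 4
Sorted ascending: Station 1, Station 3, Station 4, … — the second-nearest is Station 3.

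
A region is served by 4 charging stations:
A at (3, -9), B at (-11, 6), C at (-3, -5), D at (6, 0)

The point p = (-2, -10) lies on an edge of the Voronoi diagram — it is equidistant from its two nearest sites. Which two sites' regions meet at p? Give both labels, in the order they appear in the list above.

A and C

Squared distances from p to each site:
|pA|² = (-2−3)² + (-10−(-9))² = 25 + 1 = 26
|pB|² = (-2−(-11))² + (-10−6)² = 81 + 256 = 337
|pC|² = (-2−(-3))² + (-10−(-5))² = 1 + 25 = 26
|pD|² = (-2−6)² + (-10−0)² = 64 + 100 = 164
p is equidistant from A and C (both at squared distance 26), and every other site is strictly farther — so p lies on the A–C Voronoi edge.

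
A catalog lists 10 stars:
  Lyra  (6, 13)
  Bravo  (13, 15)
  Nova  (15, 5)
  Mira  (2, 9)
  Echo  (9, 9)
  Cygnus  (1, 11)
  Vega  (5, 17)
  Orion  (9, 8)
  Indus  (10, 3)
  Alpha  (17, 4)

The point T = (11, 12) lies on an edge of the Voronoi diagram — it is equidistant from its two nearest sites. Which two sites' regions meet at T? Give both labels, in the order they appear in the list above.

Squared distances from T to each site:
d²(T, Lyra) = 25 + 1 = 26
d²(T, Bravo) = 4 + 9 = 13
d²(T, Nova) = 16 + 49 = 65
d²(T, Mira) = 81 + 9 = 90
d²(T, Echo) = 4 + 9 = 13
d²(T, Cygnus) = 100 + 1 = 101
d²(T, Vega) = 36 + 25 = 61
d²(T, Orion) = 4 + 16 = 20
d²(T, Indus) = 1 + 81 = 82
d²(T, Alpha) = 36 + 64 = 100
T is equidistant from Bravo and Echo (both at squared distance 13), and every other site is strictly farther — so T lies on the Bravo–Echo Voronoi edge.

Bravo and Echo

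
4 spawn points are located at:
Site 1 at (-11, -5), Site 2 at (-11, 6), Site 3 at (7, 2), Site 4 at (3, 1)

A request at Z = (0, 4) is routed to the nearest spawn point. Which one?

Site 4

Squared Euclidean distances:
d²(Z, Site 1) = (0−(-11))² + (4−(-5))² = 121 + 81 = 202
d²(Z, Site 2) = (0−(-11))² + (4−6)² = 121 + 4 = 125
d²(Z, Site 3) = (0−7)² + (4−2)² = 49 + 4 = 53
d²(Z, Site 4) = (0−3)² + (4−1)² = 9 + 9 = 18
Site 4 is nearest.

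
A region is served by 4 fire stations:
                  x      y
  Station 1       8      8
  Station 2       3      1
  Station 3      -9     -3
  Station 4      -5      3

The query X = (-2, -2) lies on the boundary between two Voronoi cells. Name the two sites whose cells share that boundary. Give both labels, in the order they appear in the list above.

Station 2 and Station 4

Squared distances from X to each site:
d²(X, Station 1) = 100 + 100 = 200
d²(X, Station 2) = 25 + 9 = 34
d²(X, Station 3) = 49 + 1 = 50
d²(X, Station 4) = 9 + 25 = 34
X is equidistant from Station 2 and Station 4 (both at squared distance 34), and every other site is strictly farther — so X lies on the Station 2–Station 4 Voronoi edge.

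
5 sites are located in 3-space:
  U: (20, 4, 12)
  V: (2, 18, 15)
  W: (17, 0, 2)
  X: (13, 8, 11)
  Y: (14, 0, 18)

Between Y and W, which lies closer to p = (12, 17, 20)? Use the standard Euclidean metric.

Compare squared distances:
|pY|² = (12−14)² + (17−0)² + (20−18)² = 4 + 289 + 4 = 297
|pW|² = (12−17)² + (17−0)² + (20−2)² = 25 + 289 + 324 = 638
297 < 638, so Y is closer.

Y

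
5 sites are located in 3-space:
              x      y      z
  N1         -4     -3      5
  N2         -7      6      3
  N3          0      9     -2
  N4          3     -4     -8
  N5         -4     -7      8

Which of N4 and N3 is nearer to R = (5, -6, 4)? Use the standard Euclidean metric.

Compare squared distances:
|RN4|² = (5−3)² + (-6−(-4))² + (4−(-8))² = 4 + 4 + 144 = 152
|RN3|² = (5−0)² + (-6−9)² + (4−(-2))² = 25 + 225 + 36 = 286
152 < 286, so N4 is closer.

N4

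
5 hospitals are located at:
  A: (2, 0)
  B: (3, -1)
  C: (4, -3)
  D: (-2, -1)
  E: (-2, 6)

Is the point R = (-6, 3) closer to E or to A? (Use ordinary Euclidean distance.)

Compare squared distances:
|RE|² = (-6−(-2))² + (3−6)² = 16 + 9 = 25
|RA|² = (-6−2)² + (3−0)² = 64 + 9 = 73
25 < 73, so E is closer.

E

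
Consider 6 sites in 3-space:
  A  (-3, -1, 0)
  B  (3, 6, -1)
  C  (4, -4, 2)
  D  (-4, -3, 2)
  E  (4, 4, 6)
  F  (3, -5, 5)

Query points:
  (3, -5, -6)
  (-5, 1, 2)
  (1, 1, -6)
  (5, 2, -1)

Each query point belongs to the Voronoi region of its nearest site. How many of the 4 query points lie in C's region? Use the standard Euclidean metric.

(3, -5, -6) — d² to each: A:88, B:146, C:66, D:117, E:226, F:121 → nearest is C
(-5, 1, 2) — d² to each: A:12, B:98, C:106, D:17, E:106, F:109 → nearest is A
(1, 1, -6) — d² to each: A:56, B:54, C:98, D:105, E:162, F:161 → nearest is B
(5, 2, -1) — d² to each: A:74, B:20, C:46, D:115, E:54, F:89 → nearest is B
1 of the 4 points has C as nearest.

1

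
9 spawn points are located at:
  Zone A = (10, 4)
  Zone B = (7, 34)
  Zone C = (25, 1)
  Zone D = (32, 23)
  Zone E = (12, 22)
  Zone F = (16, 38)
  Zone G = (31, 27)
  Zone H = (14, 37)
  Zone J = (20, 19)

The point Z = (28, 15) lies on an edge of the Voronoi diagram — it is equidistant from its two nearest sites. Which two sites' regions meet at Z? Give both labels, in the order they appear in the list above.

Zone D and Zone J

Squared distances from Z to each site:
d²(Z, Zone A) = (28−10)² + (15−4)² = 324 + 121 = 445
d²(Z, Zone B) = (28−7)² + (15−34)² = 441 + 361 = 802
d²(Z, Zone C) = (28−25)² + (15−1)² = 9 + 196 = 205
d²(Z, Zone D) = (28−32)² + (15−23)² = 16 + 64 = 80
d²(Z, Zone E) = (28−12)² + (15−22)² = 256 + 49 = 305
d²(Z, Zone F) = (28−16)² + (15−38)² = 144 + 529 = 673
d²(Z, Zone G) = (28−31)² + (15−27)² = 9 + 144 = 153
d²(Z, Zone H) = (28−14)² + (15−37)² = 196 + 484 = 680
d²(Z, Zone J) = (28−20)² + (15−19)² = 64 + 16 = 80
Z is equidistant from Zone D and Zone J (both at squared distance 80), and every other site is strictly farther — so Z lies on the Zone D–Zone J Voronoi edge.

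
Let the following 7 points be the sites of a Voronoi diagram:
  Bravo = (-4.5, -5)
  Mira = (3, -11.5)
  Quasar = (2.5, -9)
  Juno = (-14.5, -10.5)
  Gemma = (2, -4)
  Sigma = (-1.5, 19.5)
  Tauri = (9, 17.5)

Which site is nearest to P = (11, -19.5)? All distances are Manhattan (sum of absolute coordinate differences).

Mira

d(P, Bravo) = |11−(-4.5)| + |-19.5−(-5)| = 15.5 + 14.5 = 30
d(P, Mira) = |11−3| + |-19.5−(-11.5)| = 8 + 8 = 16
d(P, Quasar) = |11−2.5| + |-19.5−(-9)| = 8.5 + 10.5 = 19
d(P, Juno) = |11−(-14.5)| + |-19.5−(-10.5)| = 25.5 + 9 = 34.5
d(P, Gemma) = |11−2| + |-19.5−(-4)| = 9 + 15.5 = 24.5
d(P, Sigma) = |11−(-1.5)| + |-19.5−19.5| = 12.5 + 39 = 51.5
d(P, Tauri) = |11−9| + |-19.5−17.5| = 2 + 37 = 39
Minimum is at Mira.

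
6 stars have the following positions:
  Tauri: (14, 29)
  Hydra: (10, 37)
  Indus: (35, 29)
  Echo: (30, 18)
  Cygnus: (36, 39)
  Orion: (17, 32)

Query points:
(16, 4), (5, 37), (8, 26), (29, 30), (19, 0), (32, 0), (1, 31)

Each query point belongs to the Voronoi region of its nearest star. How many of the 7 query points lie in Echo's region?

(16, 4) — d² to each: Tauri:629, Hydra:1125, Indus:986, Echo:392, Cygnus:1625, Orion:785 → nearest is Echo
(5, 37) — d² to each: Tauri:145, Hydra:25, Indus:964, Echo:986, Cygnus:965, Orion:169 → nearest is Hydra
(8, 26) — d² to each: Tauri:45, Hydra:125, Indus:738, Echo:548, Cygnus:953, Orion:117 → nearest is Tauri
(29, 30) — d² to each: Tauri:226, Hydra:410, Indus:37, Echo:145, Cygnus:130, Orion:148 → nearest is Indus
(19, 0) — d² to each: Tauri:866, Hydra:1450, Indus:1097, Echo:445, Cygnus:1810, Orion:1028 → nearest is Echo
(32, 0) — d² to each: Tauri:1165, Hydra:1853, Indus:850, Echo:328, Cygnus:1537, Orion:1249 → nearest is Echo
(1, 31) — d² to each: Tauri:173, Hydra:117, Indus:1160, Echo:1010, Cygnus:1289, Orion:257 → nearest is Hydra
3 of the 7 points have Echo as nearest.

3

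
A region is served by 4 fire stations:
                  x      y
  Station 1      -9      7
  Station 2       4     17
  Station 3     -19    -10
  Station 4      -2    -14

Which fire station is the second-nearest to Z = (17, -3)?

Squared Euclidean distances:
d²(Z, Station 1) = (17−(-9))² + (-3−7)² = 676 + 100 = 776
d²(Z, Station 2) = (17−4)² + (-3−17)² = 169 + 400 = 569
d²(Z, Station 3) = (17−(-19))² + (-3−(-10))² = 1296 + 49 = 1345
d²(Z, Station 4) = (17−(-2))² + (-3−(-14))² = 361 + 121 = 482
Sorted ascending: Station 4, Station 2, Station 1, … — the second-nearest is Station 2.

Station 2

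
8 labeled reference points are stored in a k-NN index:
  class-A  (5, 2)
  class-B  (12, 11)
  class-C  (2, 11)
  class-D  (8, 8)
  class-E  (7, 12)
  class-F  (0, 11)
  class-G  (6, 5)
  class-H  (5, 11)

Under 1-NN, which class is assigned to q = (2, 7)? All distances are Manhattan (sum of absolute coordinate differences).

d(q, class-A) = |2−5| + |7−2| = 3 + 5 = 8
d(q, class-B) = |2−12| + |7−11| = 10 + 4 = 14
d(q, class-C) = |2−2| + |7−11| = 0 + 4 = 4
d(q, class-D) = |2−8| + |7−8| = 6 + 1 = 7
d(q, class-E) = |2−7| + |7−12| = 5 + 5 = 10
d(q, class-F) = |2−0| + |7−11| = 2 + 4 = 6
d(q, class-G) = |2−6| + |7−5| = 4 + 2 = 6
d(q, class-H) = |2−5| + |7−11| = 3 + 4 = 7
The smallest is to class-C, so q lies in the Voronoi region of class-C.

class-C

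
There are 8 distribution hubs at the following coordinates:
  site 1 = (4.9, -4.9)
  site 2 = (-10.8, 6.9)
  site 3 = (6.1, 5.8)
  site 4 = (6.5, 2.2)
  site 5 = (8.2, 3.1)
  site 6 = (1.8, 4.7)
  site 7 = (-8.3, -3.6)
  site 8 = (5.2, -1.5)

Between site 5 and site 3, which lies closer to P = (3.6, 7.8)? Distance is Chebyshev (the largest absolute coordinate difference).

d(P, site 5) = max(4.6, 4.7) = 4.7
d(P, site 3) = max(2.5, 2) = 2.5
4.7 > 2.5, so site 3 is closer.

site 3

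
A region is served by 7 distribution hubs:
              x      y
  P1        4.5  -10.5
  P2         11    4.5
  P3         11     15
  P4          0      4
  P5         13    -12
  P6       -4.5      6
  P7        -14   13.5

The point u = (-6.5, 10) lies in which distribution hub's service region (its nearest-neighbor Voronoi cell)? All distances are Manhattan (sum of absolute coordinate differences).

P6

d(u,P1) = |-6.5−4.5| + |10−(-10.5)| = 11 + 20.5 = 31.5
d(u,P2) = |-6.5−11| + |10−4.5| = 17.5 + 5.5 = 23
d(u,P3) = |-6.5−11| + |10−15| = 17.5 + 5 = 22.5
d(u,P4) = |-6.5−0| + |10−4| = 6.5 + 6 = 12.5
d(u,P5) = |-6.5−13| + |10−(-12)| = 19.5 + 22 = 41.5
d(u,P6) = |-6.5−(-4.5)| + |10−6| = 2 + 4 = 6
d(u,P7) = |-6.5−(-14)| + |10−13.5| = 7.5 + 3.5 = 11
P6 is nearest.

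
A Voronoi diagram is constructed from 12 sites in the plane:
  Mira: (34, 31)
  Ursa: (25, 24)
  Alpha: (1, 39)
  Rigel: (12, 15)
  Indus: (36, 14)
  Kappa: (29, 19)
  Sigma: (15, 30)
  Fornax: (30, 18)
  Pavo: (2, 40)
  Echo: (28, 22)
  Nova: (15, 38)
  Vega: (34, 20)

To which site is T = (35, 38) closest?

Mira

Since √ is increasing, it suffices to compare squared distances:
d²(T, Mira) = 1 + 49 = 50
d²(T, Ursa) = 100 + 196 = 296
d²(T, Alpha) = 1156 + 1 = 1157
d²(T, Rigel) = 529 + 529 = 1058
d²(T, Indus) = 1 + 576 = 577
d²(T, Kappa) = 36 + 361 = 397
d²(T, Sigma) = 400 + 64 = 464
d²(T, Fornax) = 25 + 400 = 425
d²(T, Pavo) = 1089 + 4 = 1093
d²(T, Echo) = 49 + 256 = 305
d²(T, Nova) = 400 + 0 = 400
d²(T, Vega) = 1 + 324 = 325
Mira is nearest.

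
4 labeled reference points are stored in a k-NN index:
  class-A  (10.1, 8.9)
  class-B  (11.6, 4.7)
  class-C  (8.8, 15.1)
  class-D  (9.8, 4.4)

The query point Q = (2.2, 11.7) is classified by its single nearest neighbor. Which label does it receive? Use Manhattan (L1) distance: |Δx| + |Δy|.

class-C

d(Q, class-A) = |2.2−10.1| + |11.7−8.9| = 7.9 + 2.8 = 10.7
d(Q, class-B) = |2.2−11.6| + |11.7−4.7| = 9.4 + 7 = 16.4
d(Q, class-C) = |2.2−8.8| + |11.7−15.1| = 6.6 + 3.4 = 10
d(Q, class-D) = |2.2−9.8| + |11.7−4.4| = 7.6 + 7.3 = 14.9
Minimum is at class-C.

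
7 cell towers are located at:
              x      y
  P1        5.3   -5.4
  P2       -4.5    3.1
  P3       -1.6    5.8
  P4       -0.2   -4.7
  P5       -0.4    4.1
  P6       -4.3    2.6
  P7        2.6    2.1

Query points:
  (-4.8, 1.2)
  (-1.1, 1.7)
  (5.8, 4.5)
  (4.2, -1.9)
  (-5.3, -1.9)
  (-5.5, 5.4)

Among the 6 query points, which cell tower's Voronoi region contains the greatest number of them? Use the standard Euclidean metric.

P6

(-4.8, 1.2) — d² to each: P1:145.57, P2:3.7, P3:31.4, P4:55.97, P5:27.77, P6:2.21, P7:55.57 → nearest is P6
(-1.1, 1.7) — d² to each: P1:91.37, P2:13.52, P3:17.06, P4:41.77, P5:6.25, P6:11.05, P7:13.85 → nearest is P5
(5.8, 4.5) — d² to each: P1:98.26, P2:108.05, P3:56.45, P4:120.64, P5:38.6, P6:105.62, P7:16 → nearest is P7
(4.2, -1.9) — d² to each: P1:13.46, P2:100.69, P3:92.93, P4:27.2, P5:57.16, P6:92.5, P7:18.56 → nearest is P1
(-5.3, -1.9) — d² to each: P1:124.61, P2:25.64, P3:72.98, P4:33.85, P5:60.01, P6:21.25, P7:78.41 → nearest is P6
(-5.5, 5.4) — d² to each: P1:233.28, P2:6.29, P3:15.37, P4:130.1, P5:27.7, P6:9.28, P7:76.5 → nearest is P2
Tally — P1:1, P2:1, P5:1, P6:2, P7:1. P6 captures the most (2).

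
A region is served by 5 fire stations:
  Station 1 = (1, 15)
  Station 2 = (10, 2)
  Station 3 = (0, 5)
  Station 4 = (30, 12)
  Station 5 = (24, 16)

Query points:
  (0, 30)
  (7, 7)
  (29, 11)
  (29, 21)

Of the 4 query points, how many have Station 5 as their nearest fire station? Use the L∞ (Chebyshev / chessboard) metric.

(0, 30) — d to each: Station 1:15, Station 2:28, Station 3:25, Station 4:30, Station 5:24 → nearest is Station 1
(7, 7) — d to each: Station 1:8, Station 2:5, Station 3:7, Station 4:23, Station 5:17 → nearest is Station 2
(29, 11) — d to each: Station 1:28, Station 2:19, Station 3:29, Station 4:1, Station 5:5 → nearest is Station 4
(29, 21) — d to each: Station 1:28, Station 2:19, Station 3:29, Station 4:9, Station 5:5 → nearest is Station 5
1 of the 4 points has Station 5 as nearest.

1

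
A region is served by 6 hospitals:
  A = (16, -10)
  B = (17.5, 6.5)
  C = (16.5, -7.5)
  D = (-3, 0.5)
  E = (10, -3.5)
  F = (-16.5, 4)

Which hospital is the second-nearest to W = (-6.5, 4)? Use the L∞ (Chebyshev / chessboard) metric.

F

d(W,A) = max(22.5, 14) = 22.5
d(W,B) = max(24, 2.5) = 24
d(W,C) = max(23, 11.5) = 23
d(W,D) = max(3.5, 3.5) = 3.5
d(W,E) = max(16.5, 7.5) = 16.5
d(W,F) = max(10, 0) = 10
Sorted ascending: D, F, E, … — the second-nearest is F.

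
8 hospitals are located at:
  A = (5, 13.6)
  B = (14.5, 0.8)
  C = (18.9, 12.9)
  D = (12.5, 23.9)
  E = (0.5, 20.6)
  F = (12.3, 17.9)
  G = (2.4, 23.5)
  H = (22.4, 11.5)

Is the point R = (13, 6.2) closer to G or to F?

Compare squared distances:
|RG|² = (13−2.4)² + (6.2−23.5)² = 112.36 + 299.29 = 411.65
|RF|² = (13−12.3)² + (6.2−17.9)² = 0.49 + 136.89 = 137.38
411.65 > 137.38, so F is closer.

F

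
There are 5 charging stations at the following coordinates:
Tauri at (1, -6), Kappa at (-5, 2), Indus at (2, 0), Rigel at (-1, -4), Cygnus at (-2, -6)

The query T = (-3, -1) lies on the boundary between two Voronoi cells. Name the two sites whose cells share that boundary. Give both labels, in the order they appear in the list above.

Squared distances from T to each site:
d²(T, Tauri) = (-3−1)² + (-1−(-6))² = 16 + 25 = 41
d²(T, Kappa) = (-3−(-5))² + (-1−2)² = 4 + 9 = 13
d²(T, Indus) = (-3−2)² + (-1−0)² = 25 + 1 = 26
d²(T, Rigel) = (-3−(-1))² + (-1−(-4))² = 4 + 9 = 13
d²(T, Cygnus) = (-3−(-2))² + (-1−(-6))² = 1 + 25 = 26
T is equidistant from Kappa and Rigel (both at squared distance 13), and every other site is strictly farther — so T lies on the Kappa–Rigel Voronoi edge.

Kappa and Rigel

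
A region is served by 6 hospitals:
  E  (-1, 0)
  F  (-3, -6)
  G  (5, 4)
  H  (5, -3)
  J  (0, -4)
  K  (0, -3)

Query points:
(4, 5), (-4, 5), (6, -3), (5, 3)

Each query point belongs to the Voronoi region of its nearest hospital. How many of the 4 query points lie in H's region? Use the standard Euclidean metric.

1

(4, 5) — d² to each: E:50, F:170, G:2, H:65, J:97, K:80 → nearest is G
(-4, 5) — d² to each: E:34, F:122, G:82, H:145, J:97, K:80 → nearest is E
(6, -3) — d² to each: E:58, F:90, G:50, H:1, J:37, K:36 → nearest is H
(5, 3) — d² to each: E:45, F:145, G:1, H:36, J:74, K:61 → nearest is G
1 of the 4 points has H as nearest.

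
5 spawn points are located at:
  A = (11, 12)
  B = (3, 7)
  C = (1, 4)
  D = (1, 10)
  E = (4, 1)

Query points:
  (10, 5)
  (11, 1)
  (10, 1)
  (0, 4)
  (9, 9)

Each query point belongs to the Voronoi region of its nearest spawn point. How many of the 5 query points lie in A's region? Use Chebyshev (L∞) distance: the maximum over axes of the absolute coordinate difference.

(10, 5) — d to each: A:7, B:7, C:9, D:9, E:6 → nearest is E
(11, 1) — d to each: A:11, B:8, C:10, D:10, E:7 → nearest is E
(10, 1) — d to each: A:11, B:7, C:9, D:9, E:6 → nearest is E
(0, 4) — d to each: A:11, B:3, C:1, D:6, E:4 → nearest is C
(9, 9) — d to each: A:3, B:6, C:8, D:8, E:8 → nearest is A
1 of the 5 points has A as nearest.

1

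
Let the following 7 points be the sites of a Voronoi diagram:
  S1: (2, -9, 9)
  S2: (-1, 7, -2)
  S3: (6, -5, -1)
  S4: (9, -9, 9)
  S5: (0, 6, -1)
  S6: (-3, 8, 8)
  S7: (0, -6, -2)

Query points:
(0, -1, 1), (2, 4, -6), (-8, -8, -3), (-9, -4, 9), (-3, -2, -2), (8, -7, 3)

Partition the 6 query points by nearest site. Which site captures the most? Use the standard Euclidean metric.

S7

(0, -1, 1) — d² to each: S1:132, S2:74, S3:56, S4:209, S5:53, S6:139, S7:34 → nearest is S7
(2, 4, -6) — d² to each: S1:394, S2:34, S3:122, S4:443, S5:33, S6:237, S7:120 → nearest is S5
(-8, -8, -3) — d² to each: S1:245, S2:275, S3:209, S4:434, S5:264, S6:402, S7:69 → nearest is S7
(-9, -4, 9) — d² to each: S1:146, S2:306, S3:326, S4:349, S5:281, S6:181, S7:206 → nearest is S1
(-3, -2, -2) — d² to each: S1:195, S2:85, S3:91, S4:314, S5:74, S6:200, S7:25 → nearest is S7
(8, -7, 3) — d² to each: S1:76, S2:302, S3:24, S4:41, S5:249, S6:371, S7:90 → nearest is S3
Tally — S1:1, S3:1, S5:1, S7:3. S7 captures the most (3).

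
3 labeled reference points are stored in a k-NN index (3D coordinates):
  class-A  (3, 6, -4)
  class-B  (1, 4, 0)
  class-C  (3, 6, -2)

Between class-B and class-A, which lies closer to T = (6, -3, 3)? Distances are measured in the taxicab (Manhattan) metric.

class-B

d(T, class-B) = |6−1| + |-3−4| + |3−0| = 5 + 7 + 3 = 15
d(T, class-A) = |6−3| + |-3−6| + |3−(-4)| = 3 + 9 + 7 = 19
15 < 19, so class-B is closer.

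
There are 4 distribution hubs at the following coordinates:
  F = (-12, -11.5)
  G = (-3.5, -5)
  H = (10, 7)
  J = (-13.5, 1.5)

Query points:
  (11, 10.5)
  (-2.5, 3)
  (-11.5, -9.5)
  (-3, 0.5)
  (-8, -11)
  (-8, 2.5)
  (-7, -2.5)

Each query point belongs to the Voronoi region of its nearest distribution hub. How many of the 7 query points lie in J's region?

(11, 10.5) — d² to each: F:1013, G:450.5, H:13.25, J:681.25 → nearest is H
(-2.5, 3) — d² to each: F:300.5, G:65, H:172.25, J:123.25 → nearest is G
(-11.5, -9.5) — d² to each: F:4.25, G:84.25, H:734.5, J:125 → nearest is F
(-3, 0.5) — d² to each: F:225, G:30.5, H:211.25, J:111.25 → nearest is G
(-8, -11) — d² to each: F:16.25, G:56.25, H:648, J:186.5 → nearest is F
(-8, 2.5) — d² to each: F:212, G:76.5, H:344.25, J:31.25 → nearest is J
(-7, -2.5) — d² to each: F:106, G:18.5, H:379.25, J:58.25 → nearest is G
1 of the 7 points has J as nearest.

1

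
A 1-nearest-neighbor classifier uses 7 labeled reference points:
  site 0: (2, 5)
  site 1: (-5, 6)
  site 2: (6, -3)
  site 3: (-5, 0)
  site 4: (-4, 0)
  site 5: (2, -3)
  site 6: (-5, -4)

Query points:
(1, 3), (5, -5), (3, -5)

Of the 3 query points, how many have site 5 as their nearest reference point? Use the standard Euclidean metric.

(1, 3) — d² to each: site 0:5, site 1:45, site 2:61, site 3:45, site 4:34, site 5:37, site 6:85 → nearest is site 0
(5, -5) — d² to each: site 0:109, site 1:221, site 2:5, site 3:125, site 4:106, site 5:13, site 6:101 → nearest is site 2
(3, -5) — d² to each: site 0:101, site 1:185, site 2:13, site 3:89, site 4:74, site 5:5, site 6:65 → nearest is site 5
1 of the 3 points has site 5 as nearest.

1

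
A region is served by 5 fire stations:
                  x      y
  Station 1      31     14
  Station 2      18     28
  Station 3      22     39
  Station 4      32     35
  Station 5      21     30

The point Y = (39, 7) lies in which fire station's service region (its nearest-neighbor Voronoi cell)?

Squared Euclidean distances:
d²(Y, Station 1) = (39−31)² + (7−14)² = 64 + 49 = 113
d²(Y, Station 2) = (39−18)² + (7−28)² = 441 + 441 = 882
d²(Y, Station 3) = (39−22)² + (7−39)² = 289 + 1024 = 1313
d²(Y, Station 4) = (39−32)² + (7−35)² = 49 + 784 = 833
d²(Y, Station 5) = (39−21)² + (7−30)² = 324 + 529 = 853
Minimum is at Station 1.

Station 1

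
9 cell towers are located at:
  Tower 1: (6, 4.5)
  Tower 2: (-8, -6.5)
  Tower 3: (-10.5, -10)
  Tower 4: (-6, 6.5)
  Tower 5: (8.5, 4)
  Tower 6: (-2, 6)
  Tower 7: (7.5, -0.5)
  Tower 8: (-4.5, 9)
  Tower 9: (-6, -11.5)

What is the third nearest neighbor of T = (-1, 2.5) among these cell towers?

Tower 1

Squared Euclidean distances:
d²(T, Tower 1) = 49 + 4 = 53
d²(T, Tower 2) = 49 + 81 = 130
d²(T, Tower 3) = 90.25 + 156.25 = 246.5
d²(T, Tower 4) = 25 + 16 = 41
d²(T, Tower 5) = 90.25 + 2.25 = 92.5
d²(T, Tower 6) = 1 + 12.25 = 13.25
d²(T, Tower 7) = 72.25 + 9 = 81.25
d²(T, Tower 8) = 12.25 + 42.25 = 54.5
d²(T, Tower 9) = 25 + 196 = 221
Sorted ascending: Tower 6, Tower 4, Tower 1, Tower 8, … — the third-nearest is Tower 1.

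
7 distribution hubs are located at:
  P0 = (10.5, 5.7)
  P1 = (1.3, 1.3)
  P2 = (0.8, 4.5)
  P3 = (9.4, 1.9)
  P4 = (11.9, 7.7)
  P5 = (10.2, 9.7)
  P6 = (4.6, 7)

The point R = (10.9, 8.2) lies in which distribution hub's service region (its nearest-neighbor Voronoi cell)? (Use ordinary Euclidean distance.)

Squared Euclidean distances:
|RP0|² = 0.16 + 6.25 = 6.41
|RP1|² = 92.16 + 47.61 = 139.77
|RP2|² = 102.01 + 13.69 = 115.7
|RP3|² = 2.25 + 39.69 = 41.94
|RP4|² = 1 + 0.25 = 1.25
|RP5|² = 0.49 + 2.25 = 2.74
|RP6|² = 39.69 + 1.44 = 41.13
The smallest is to P4, so R lies in the Voronoi region of P4.

P4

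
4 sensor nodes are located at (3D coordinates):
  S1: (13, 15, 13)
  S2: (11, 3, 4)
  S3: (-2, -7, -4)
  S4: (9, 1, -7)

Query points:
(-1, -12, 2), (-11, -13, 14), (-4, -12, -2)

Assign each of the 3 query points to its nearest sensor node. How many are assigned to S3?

(-1, -12, 2) — d² to each: S1:1046, S2:373, S3:62, S4:350 → nearest is S3
(-11, -13, 14) — d² to each: S1:1361, S2:840, S3:441, S4:1037 → nearest is S3
(-4, -12, -2) — d² to each: S1:1243, S2:486, S3:33, S4:363 → nearest is S3
3 of the 3 points have S3 as nearest.

3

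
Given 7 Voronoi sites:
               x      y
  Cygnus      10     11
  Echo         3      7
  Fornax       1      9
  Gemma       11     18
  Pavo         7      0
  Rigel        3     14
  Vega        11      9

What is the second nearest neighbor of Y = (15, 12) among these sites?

Cygnus

Compare squared distances (the ordering matches that of the actual distances):
d²(Y, Cygnus) = (15−10)² + (12−11)² = 25 + 1 = 26
d²(Y, Echo) = (15−3)² + (12−7)² = 144 + 25 = 169
d²(Y, Fornax) = (15−1)² + (12−9)² = 196 + 9 = 205
d²(Y, Gemma) = (15−11)² + (12−18)² = 16 + 36 = 52
d²(Y, Pavo) = (15−7)² + (12−0)² = 64 + 144 = 208
d²(Y, Rigel) = (15−3)² + (12−14)² = 144 + 4 = 148
d²(Y, Vega) = (15−11)² + (12−9)² = 16 + 9 = 25
Sorted ascending: Vega, Cygnus, Gemma, … — the second-nearest is Cygnus.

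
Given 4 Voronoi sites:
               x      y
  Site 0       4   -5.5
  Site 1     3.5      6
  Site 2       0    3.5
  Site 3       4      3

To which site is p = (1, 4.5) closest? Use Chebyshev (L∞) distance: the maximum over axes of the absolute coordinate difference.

d(p, Site 0) = max(3, 10) = 10
d(p, Site 1) = max(2.5, 1.5) = 2.5
d(p, Site 2) = max(1, 1) = 1
d(p, Site 3) = max(3, 1.5) = 3
Site 2 is nearest.

Site 2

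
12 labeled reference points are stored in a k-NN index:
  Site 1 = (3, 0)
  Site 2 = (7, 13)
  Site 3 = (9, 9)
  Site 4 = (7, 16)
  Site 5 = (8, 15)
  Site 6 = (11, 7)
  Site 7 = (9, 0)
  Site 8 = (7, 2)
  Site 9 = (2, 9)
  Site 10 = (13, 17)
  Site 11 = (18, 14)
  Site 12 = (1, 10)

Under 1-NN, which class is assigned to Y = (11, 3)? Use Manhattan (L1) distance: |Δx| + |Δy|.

Site 6

d(Y, Site 1) = 8 + 3 = 11
d(Y, Site 2) = 4 + 10 = 14
d(Y, Site 3) = 2 + 6 = 8
d(Y, Site 4) = 4 + 13 = 17
d(Y, Site 5) = 3 + 12 = 15
d(Y, Site 6) = 0 + 4 = 4
d(Y, Site 7) = 2 + 3 = 5
d(Y, Site 8) = 4 + 1 = 5
d(Y, Site 9) = 9 + 6 = 15
d(Y, Site 10) = 2 + 14 = 16
d(Y, Site 11) = 7 + 11 = 18
d(Y, Site 12) = 10 + 7 = 17
Minimum is at Site 6.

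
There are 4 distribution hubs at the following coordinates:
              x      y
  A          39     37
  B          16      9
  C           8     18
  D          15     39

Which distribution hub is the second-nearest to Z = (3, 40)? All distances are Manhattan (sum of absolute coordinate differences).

d(Z,A) = |3−39| + |40−37| = 36 + 3 = 39
d(Z,B) = |3−16| + |40−9| = 13 + 31 = 44
d(Z,C) = |3−8| + |40−18| = 5 + 22 = 27
d(Z,D) = |3−15| + |40−39| = 12 + 1 = 13
Sorted ascending: D, C, A, … — the second-nearest is C.

C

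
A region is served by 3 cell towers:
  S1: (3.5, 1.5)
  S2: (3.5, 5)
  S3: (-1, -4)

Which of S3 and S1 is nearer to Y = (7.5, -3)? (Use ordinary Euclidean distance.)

Compare squared distances:
|YS3|² = (7.5−(-1))² + (-3−(-4))² = 72.25 + 1 = 73.25
|YS1|² = (7.5−3.5)² + (-3−1.5)² = 16 + 20.25 = 36.25
73.25 > 36.25, so S1 is closer.

S1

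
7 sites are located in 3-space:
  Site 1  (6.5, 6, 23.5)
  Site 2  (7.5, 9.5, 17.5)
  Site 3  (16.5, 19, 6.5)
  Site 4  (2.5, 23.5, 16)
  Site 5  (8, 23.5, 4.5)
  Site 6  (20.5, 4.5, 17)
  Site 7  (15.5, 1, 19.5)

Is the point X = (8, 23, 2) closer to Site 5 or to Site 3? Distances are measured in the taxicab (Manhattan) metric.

d(X, Site 5) = |8−8| + |23−23.5| + |2−4.5| = 0 + 0.5 + 2.5 = 3
d(X, Site 3) = |8−16.5| + |23−19| + |2−6.5| = 8.5 + 4 + 4.5 = 17
3 < 17, so Site 5 is closer.

Site 5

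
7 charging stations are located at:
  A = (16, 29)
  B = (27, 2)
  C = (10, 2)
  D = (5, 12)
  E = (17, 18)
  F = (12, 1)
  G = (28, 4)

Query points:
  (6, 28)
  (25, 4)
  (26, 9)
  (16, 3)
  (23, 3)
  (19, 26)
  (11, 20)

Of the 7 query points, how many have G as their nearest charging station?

(6, 28) — d² to each: A:101, B:1117, C:692, D:257, E:221, F:765, G:1060 → nearest is A
(25, 4) — d² to each: A:706, B:8, C:229, D:464, E:260, F:178, G:9 → nearest is B
(26, 9) — d² to each: A:500, B:50, C:305, D:450, E:162, F:260, G:29 → nearest is G
(16, 3) — d² to each: A:676, B:122, C:37, D:202, E:226, F:20, G:145 → nearest is F
(23, 3) — d² to each: A:725, B:17, C:170, D:405, E:261, F:125, G:26 → nearest is B
(19, 26) — d² to each: A:18, B:640, C:657, D:392, E:68, F:674, G:565 → nearest is A
(11, 20) — d² to each: A:106, B:580, C:325, D:100, E:40, F:362, G:545 → nearest is E
1 of the 7 points has G as nearest.

1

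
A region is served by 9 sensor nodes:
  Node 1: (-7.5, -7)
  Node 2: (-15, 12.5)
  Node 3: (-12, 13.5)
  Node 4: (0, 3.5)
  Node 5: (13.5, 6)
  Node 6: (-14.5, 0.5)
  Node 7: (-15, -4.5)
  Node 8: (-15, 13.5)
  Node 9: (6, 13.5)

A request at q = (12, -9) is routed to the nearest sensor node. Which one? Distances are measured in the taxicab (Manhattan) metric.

d(q, Node 1) = |12−(-7.5)| + |-9−(-7)| = 19.5 + 2 = 21.5
d(q, Node 2) = |12−(-15)| + |-9−12.5| = 27 + 21.5 = 48.5
d(q, Node 3) = |12−(-12)| + |-9−13.5| = 24 + 22.5 = 46.5
d(q, Node 4) = |12−0| + |-9−3.5| = 12 + 12.5 = 24.5
d(q, Node 5) = |12−13.5| + |-9−6| = 1.5 + 15 = 16.5
d(q, Node 6) = |12−(-14.5)| + |-9−0.5| = 26.5 + 9.5 = 36
d(q, Node 7) = |12−(-15)| + |-9−(-4.5)| = 27 + 4.5 = 31.5
d(q, Node 8) = |12−(-15)| + |-9−13.5| = 27 + 22.5 = 49.5
d(q, Node 9) = |12−6| + |-9−13.5| = 6 + 22.5 = 28.5
Minimum is at Node 5.

Node 5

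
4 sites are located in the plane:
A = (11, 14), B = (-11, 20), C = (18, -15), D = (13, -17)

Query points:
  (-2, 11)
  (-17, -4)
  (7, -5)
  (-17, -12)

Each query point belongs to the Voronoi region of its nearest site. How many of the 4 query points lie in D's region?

(-2, 11) — d² to each: A:178, B:162, C:1076, D:1009 → nearest is B
(-17, -4) — d² to each: A:1108, B:612, C:1346, D:1069 → nearest is B
(7, -5) — d² to each: A:377, B:949, C:221, D:180 → nearest is D
(-17, -12) — d² to each: A:1460, B:1060, C:1234, D:925 → nearest is D
2 of the 4 points have D as nearest.

2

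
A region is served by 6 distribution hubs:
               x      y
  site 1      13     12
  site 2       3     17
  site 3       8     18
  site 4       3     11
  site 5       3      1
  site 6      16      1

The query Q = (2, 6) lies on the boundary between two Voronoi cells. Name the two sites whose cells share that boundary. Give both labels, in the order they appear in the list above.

site 4 and site 5

Squared distances from Q to each site:
d²(Q, site 1) = (2−13)² + (6−12)² = 121 + 36 = 157
d²(Q, site 2) = (2−3)² + (6−17)² = 1 + 121 = 122
d²(Q, site 3) = (2−8)² + (6−18)² = 36 + 144 = 180
d²(Q, site 4) = (2−3)² + (6−11)² = 1 + 25 = 26
d²(Q, site 5) = (2−3)² + (6−1)² = 1 + 25 = 26
d²(Q, site 6) = (2−16)² + (6−1)² = 196 + 25 = 221
Q is equidistant from site 4 and site 5 (both at squared distance 26), and every other site is strictly farther — so Q lies on the site 4–site 5 Voronoi edge.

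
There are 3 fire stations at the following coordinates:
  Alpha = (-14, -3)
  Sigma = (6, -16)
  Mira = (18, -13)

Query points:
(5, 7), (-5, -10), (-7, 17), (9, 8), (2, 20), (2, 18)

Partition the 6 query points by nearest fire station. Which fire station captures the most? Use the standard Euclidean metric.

Alpha

(5, 7) — d² to each: Alpha:461, Sigma:530, Mira:569 → nearest is Alpha
(-5, -10) — d² to each: Alpha:130, Sigma:157, Mira:538 → nearest is Alpha
(-7, 17) — d² to each: Alpha:449, Sigma:1258, Mira:1525 → nearest is Alpha
(9, 8) — d² to each: Alpha:650, Sigma:585, Mira:522 → nearest is Mira
(2, 20) — d² to each: Alpha:785, Sigma:1312, Mira:1345 → nearest is Alpha
(2, 18) — d² to each: Alpha:697, Sigma:1172, Mira:1217 → nearest is Alpha
Tally — Alpha:5, Mira:1. Alpha captures the most (5).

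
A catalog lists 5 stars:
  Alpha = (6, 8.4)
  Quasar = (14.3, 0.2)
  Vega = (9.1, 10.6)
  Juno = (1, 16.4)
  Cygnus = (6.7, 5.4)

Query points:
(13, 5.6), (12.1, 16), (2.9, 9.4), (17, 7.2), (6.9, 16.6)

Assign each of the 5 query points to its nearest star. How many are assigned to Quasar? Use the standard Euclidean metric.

2

(13, 5.6) — d² to each: Alpha:56.84, Quasar:30.85, Vega:40.21, Juno:260.64, Cygnus:39.73 → nearest is Quasar
(12.1, 16) — d² to each: Alpha:94.97, Quasar:254.48, Vega:38.16, Juno:123.37, Cygnus:141.52 → nearest is Vega
(2.9, 9.4) — d² to each: Alpha:10.61, Quasar:214.6, Vega:39.88, Juno:52.61, Cygnus:30.44 → nearest is Alpha
(17, 7.2) — d² to each: Alpha:122.44, Quasar:56.29, Vega:73.97, Juno:340.64, Cygnus:109.33 → nearest is Quasar
(6.9, 16.6) — d² to each: Alpha:68.05, Quasar:323.72, Vega:40.84, Juno:34.85, Cygnus:125.48 → nearest is Juno
2 of the 5 points have Quasar as nearest.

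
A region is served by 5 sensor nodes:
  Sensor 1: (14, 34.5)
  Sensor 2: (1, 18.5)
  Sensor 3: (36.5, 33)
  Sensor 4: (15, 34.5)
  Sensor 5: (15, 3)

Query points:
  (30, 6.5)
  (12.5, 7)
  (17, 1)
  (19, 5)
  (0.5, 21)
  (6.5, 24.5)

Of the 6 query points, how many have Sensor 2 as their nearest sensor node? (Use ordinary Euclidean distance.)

2

(30, 6.5) — d² to each: Sensor 1:1040, Sensor 2:985, Sensor 3:744.5, Sensor 4:1009, Sensor 5:237.25 → nearest is Sensor 5
(12.5, 7) — d² to each: Sensor 1:758.5, Sensor 2:264.5, Sensor 3:1252, Sensor 4:762.5, Sensor 5:22.25 → nearest is Sensor 5
(17, 1) — d² to each: Sensor 1:1131.25, Sensor 2:562.25, Sensor 3:1404.25, Sensor 4:1126.25, Sensor 5:8 → nearest is Sensor 5
(19, 5) — d² to each: Sensor 1:895.25, Sensor 2:506.25, Sensor 3:1090.25, Sensor 4:886.25, Sensor 5:20 → nearest is Sensor 5
(0.5, 21) — d² to each: Sensor 1:364.5, Sensor 2:6.5, Sensor 3:1440, Sensor 4:392.5, Sensor 5:534.25 → nearest is Sensor 2
(6.5, 24.5) — d² to each: Sensor 1:156.25, Sensor 2:66.25, Sensor 3:972.25, Sensor 4:172.25, Sensor 5:534.5 → nearest is Sensor 2
2 of the 6 points have Sensor 2 as nearest.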